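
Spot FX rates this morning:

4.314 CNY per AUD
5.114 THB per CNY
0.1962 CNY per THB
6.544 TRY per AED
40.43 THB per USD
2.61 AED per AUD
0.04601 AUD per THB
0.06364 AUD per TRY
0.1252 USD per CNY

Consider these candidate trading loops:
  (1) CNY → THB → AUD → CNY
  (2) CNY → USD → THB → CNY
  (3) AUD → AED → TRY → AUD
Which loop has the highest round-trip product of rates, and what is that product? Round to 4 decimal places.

(1) 5.114 × 0.04601 × 4.314 = 1.01506
(2) 0.1252 × 40.43 × 0.1962 = 0.99313
(3) 2.61 × 6.544 × 0.06364 = 1.08696
Highest is cycle (3) at 1.0870 (>1, arbitrage).

1.0870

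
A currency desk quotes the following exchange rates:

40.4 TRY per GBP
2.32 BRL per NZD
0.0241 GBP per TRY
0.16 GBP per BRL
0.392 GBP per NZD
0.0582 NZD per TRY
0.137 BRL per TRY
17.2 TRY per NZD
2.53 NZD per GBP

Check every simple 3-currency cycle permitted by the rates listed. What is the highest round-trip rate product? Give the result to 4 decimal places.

1.0487

TRY→GBP→NZD→TRY: 0.0241 × 2.53 × 17.2 = 1.04874
GBP→NZD→BRL→GBP: 2.53 × 2.32 × 0.16 = 0.93914
TRY→NZD→GBP→TRY: 0.0582 × 0.392 × 40.4 = 0.92170
TRY→BRL→GBP→TRY: 0.137 × 0.16 × 40.4 = 0.88557
Maximum is TRY→GBP→NZD→TRY at 1.0487; arbitrage exists.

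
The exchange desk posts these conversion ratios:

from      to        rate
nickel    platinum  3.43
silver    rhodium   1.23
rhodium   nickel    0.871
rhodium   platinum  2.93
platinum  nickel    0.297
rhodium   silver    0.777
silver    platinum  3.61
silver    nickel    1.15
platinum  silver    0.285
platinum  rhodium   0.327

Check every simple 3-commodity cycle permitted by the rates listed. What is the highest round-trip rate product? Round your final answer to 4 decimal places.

1.1242

platinum→silver→nickel→platinum: 0.285 × 1.15 × 3.43 = 1.12418
platinum→silver→rhodium→platinum: 0.285 × 1.23 × 2.93 = 1.02711
platinum→rhodium→nickel→platinum: 0.327 × 0.871 × 3.43 = 0.97692
platinum→rhodium→silver→platinum: 0.327 × 0.777 × 3.61 = 0.91723
Maximum is platinum→silver→nickel→platinum at 1.1242; arbitrage exists.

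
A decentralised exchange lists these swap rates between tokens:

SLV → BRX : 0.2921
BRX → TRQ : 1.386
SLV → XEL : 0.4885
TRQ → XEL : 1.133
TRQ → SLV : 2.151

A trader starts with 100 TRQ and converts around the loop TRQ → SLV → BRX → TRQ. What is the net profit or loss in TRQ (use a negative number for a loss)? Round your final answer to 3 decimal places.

-12.917

100 TRQ × 2.151 = 215.1 SLV
215.1 SLV × 0.2921 = 62.83071 BRX
62.83071 BRX × 1.386 = 87.08336406 TRQ
Net change: 87.08336406 − 100 = -12.91663594 TRQ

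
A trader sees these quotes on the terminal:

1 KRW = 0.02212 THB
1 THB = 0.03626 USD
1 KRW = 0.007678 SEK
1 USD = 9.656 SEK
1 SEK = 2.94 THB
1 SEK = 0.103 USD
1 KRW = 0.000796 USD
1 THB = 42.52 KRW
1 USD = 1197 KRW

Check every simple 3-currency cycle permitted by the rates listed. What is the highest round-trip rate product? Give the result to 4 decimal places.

1.0294

THB→USD→SEK→THB: 0.03626 × 9.656 × 2.94 = 1.02937
THB→USD→KRW→THB: 0.03626 × 1197 × 0.02212 = 0.96008
THB→KRW→SEK→THB: 42.52 × 0.007678 × 2.94 = 0.95982
KRW→SEK→USD→KRW: 0.007678 × 0.103 × 1197 = 0.94663
Maximum is THB→USD→SEK→THB at 1.0294; arbitrage exists.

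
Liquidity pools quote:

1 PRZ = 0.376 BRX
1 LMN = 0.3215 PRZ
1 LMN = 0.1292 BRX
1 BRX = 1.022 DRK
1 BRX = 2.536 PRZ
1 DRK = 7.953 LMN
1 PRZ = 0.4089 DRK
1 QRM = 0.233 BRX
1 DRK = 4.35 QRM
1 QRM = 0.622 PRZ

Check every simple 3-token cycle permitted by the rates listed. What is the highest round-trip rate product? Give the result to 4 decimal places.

1.1064

DRK→QRM→PRZ→DRK: 4.35 × 0.622 × 0.4089 = 1.10636
DRK→LMN→BRX→DRK: 7.953 × 0.1292 × 1.022 = 1.05013
DRK→LMN→PRZ→DRK: 7.953 × 0.3215 × 0.4089 = 1.04551
DRK→QRM→BRX→DRK: 4.35 × 0.233 × 1.022 = 1.03585
Maximum is DRK→QRM→PRZ→DRK at 1.1064; arbitrage exists.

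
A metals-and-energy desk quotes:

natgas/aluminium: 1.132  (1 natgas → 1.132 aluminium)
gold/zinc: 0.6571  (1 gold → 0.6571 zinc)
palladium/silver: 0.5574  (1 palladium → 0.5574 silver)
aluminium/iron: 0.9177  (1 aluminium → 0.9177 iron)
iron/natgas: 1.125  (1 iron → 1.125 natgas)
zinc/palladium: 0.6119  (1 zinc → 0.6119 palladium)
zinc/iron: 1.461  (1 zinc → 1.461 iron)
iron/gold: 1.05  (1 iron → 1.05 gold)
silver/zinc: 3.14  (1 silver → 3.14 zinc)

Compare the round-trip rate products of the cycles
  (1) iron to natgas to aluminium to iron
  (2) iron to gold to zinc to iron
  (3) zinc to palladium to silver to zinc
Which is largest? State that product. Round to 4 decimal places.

(1) 1.125 × 1.132 × 0.9177 = 1.16869
(2) 1.05 × 0.6571 × 1.461 = 1.00802
(3) 0.6119 × 0.5574 × 3.14 = 1.07097
Highest is cycle (1) at 1.1687 (>1, arbitrage).

1.1687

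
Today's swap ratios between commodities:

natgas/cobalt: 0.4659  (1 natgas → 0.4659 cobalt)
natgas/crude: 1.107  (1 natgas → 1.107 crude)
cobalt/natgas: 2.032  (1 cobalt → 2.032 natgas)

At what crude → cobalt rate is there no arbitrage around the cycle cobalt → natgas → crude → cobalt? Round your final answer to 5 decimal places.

0.44456

Known legs of the cycle: 2.032 × 1.107 = 2.249424
For no arbitrage the full-cycle product must be 1, so the missing rate is 1 / 2.249424 ≈ 0.4445583.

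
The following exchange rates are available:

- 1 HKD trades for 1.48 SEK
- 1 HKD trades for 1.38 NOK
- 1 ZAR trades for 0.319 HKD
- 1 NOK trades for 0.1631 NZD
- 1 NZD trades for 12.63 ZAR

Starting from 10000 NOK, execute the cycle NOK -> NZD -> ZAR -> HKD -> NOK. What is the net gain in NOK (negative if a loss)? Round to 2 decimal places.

10000 NOK × 0.1631 = 1631 NZD
1631 NZD × 12.63 = 20599.53 ZAR
20599.53 ZAR × 0.319 = 6571.25007 HKD
6571.25007 HKD × 1.38 = 9068.3250966 NOK
Net change: 9068.3250966 − 10000 = -931.6749034 NOK

-931.67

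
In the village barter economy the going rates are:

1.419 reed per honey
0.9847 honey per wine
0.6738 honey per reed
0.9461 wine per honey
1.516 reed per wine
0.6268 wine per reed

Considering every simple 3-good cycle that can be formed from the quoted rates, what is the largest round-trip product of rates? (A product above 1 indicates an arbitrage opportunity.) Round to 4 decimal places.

honey→wine→reed→honey: 0.9461 × 1.516 × 0.6738 = 0.96642
honey→reed→wine→honey: 1.419 × 0.6268 × 0.9847 = 0.87582
Maximum is honey→wine→reed→honey at 0.9664; no arbitrage — every cycle loses value.

0.9664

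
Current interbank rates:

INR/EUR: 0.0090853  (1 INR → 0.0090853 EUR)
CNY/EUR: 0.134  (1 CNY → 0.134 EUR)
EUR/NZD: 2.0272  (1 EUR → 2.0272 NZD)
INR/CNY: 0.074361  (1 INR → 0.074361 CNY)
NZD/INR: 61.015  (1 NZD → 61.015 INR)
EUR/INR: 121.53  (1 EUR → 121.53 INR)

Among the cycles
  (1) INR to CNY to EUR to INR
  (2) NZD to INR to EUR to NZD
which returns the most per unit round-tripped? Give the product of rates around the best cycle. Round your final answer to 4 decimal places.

1.2110

(1) 0.074361 × 0.134 × 121.53 = 1.21097
(2) 61.015 × 0.0090853 × 2.0272 = 1.12376
Highest is cycle (1) at 1.2110 (>1, arbitrage).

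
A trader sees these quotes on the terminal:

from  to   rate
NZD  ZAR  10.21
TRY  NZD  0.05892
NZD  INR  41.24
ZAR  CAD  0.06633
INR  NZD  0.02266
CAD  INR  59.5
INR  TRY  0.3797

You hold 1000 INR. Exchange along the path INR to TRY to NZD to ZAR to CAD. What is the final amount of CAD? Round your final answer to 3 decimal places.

15.151

1000 INR × 0.3797 = 379.7 TRY
379.7 TRY × 0.05892 = 22.371924 NZD
22.371924 NZD × 10.21 = 228.41734404 ZAR
228.41734404 ZAR × 0.06633 = 15.1509224301732 CAD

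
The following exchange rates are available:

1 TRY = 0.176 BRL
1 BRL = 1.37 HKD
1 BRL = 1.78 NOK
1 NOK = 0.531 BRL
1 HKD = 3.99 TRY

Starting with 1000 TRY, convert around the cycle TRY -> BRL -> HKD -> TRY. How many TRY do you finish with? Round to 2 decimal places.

962.07

1000 TRY × 0.176 = 176 BRL
176 BRL × 1.37 = 241.12 HKD
241.12 HKD × 3.99 = 962.0688 TRY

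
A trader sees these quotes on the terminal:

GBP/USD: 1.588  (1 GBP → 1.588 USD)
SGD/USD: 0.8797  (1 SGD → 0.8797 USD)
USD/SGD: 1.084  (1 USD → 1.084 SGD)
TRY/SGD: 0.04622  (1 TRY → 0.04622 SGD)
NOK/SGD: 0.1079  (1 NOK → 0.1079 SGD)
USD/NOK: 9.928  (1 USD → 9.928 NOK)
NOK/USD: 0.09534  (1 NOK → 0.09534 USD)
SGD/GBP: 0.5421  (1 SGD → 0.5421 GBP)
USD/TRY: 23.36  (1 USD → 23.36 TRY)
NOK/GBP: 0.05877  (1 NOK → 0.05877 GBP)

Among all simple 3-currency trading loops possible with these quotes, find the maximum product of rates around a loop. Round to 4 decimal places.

0.9498

TRY→SGD→USD→TRY: 0.04622 × 0.8797 × 23.36 = 0.94981
SGD→USD→NOK→SGD: 0.8797 × 9.928 × 0.1079 = 0.94236
SGD→GBP→USD→SGD: 0.5421 × 1.588 × 1.084 = 0.93317
GBP→USD→NOK→GBP: 1.588 × 9.928 × 0.05877 = 0.92655
Maximum is TRY→SGD→USD→TRY at 0.9498; no arbitrage — every cycle loses value.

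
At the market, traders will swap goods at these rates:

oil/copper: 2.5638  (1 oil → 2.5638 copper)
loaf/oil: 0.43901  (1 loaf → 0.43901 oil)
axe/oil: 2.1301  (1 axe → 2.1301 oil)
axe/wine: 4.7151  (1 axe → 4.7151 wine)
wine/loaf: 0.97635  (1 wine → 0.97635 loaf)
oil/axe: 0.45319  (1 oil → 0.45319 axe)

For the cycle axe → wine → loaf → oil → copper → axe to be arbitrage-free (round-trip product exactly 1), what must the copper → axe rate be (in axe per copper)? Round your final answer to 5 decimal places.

Known legs of the cycle: 4.7151 × 0.97635 × 0.43901 × 2.5638 = 5.18149394077435263
For no arbitrage the full-cycle product must be 1, so the missing rate is 1 / 5.18149394077435263 ≈ 0.1929945.

0.19299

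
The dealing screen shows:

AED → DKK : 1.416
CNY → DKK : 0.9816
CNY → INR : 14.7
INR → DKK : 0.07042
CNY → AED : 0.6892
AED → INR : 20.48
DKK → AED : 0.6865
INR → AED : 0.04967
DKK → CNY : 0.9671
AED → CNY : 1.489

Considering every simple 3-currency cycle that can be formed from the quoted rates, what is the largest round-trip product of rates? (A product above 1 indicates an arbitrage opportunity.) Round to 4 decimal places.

CNY→INR→AED→CNY: 14.7 × 0.04967 × 1.489 = 1.08719
DKK→AED→CNY→DKK: 0.6865 × 1.489 × 0.9816 = 1.00339
DKK→CNY→INR→DKK: 0.9671 × 14.7 × 0.07042 = 1.00112
DKK→AED→INR→DKK: 0.6865 × 20.48 × 0.07042 = 0.99007
DKK→CNY→AED→DKK: 0.9671 × 0.6892 × 1.416 = 0.94380
Maximum is CNY→INR→AED→CNY at 1.0872; arbitrage exists.

1.0872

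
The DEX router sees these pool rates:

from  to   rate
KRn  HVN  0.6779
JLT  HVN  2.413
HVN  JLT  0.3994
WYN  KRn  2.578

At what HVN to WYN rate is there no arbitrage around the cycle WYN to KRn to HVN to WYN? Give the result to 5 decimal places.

0.57220

Known legs of the cycle: 2.578 × 0.6779 = 1.7476262
For no arbitrage the full-cycle product must be 1, so the missing rate is 1 / 1.7476262 ≈ 0.5722047.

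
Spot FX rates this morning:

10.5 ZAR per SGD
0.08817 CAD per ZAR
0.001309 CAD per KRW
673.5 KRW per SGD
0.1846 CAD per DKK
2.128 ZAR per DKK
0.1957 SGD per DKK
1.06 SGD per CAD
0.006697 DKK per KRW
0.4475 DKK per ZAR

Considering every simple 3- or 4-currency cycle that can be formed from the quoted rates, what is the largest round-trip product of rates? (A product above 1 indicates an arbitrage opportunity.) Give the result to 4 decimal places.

SGD→ZAR→CAD→SGD: 10.5 × 0.08817 × 1.06 = 0.98133
KRW→CAD→SGD→KRW: 0.001309 × 1.06 × 673.5 = 0.93451
SGD→ZAR→DKK→SGD: 10.5 × 0.4475 × 0.1957 = 0.91955
SGD→ZAR→DKK→CAD→SGD: 10.5 × 0.4475 × 0.1846 × 1.06 = 0.91943
KRW→DKK→SGD→KRW: 0.006697 × 0.1957 × 673.5 = 0.88269
KRW→DKK→CAD→SGD→KRW: 0.006697 × 0.1846 × 1.06 × 673.5 = 0.88258
Maximum is SGD→ZAR→CAD→SGD at 0.9813; no arbitrage — every cycle loses value.

0.9813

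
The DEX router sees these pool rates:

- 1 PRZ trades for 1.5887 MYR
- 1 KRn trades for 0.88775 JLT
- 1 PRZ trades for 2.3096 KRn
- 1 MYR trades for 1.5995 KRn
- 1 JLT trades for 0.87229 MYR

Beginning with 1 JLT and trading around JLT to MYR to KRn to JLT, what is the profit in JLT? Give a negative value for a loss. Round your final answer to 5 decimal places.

0.23861

1 JLT × 0.87229 = 0.87229 MYR
0.87229 MYR × 1.5995 = 1.395227855 KRn
1.395227855 KRn × 0.88775 = 1.23861352827625 JLT
Net change: 1.23861352827625 − 1 = 0.23861352827625 JLT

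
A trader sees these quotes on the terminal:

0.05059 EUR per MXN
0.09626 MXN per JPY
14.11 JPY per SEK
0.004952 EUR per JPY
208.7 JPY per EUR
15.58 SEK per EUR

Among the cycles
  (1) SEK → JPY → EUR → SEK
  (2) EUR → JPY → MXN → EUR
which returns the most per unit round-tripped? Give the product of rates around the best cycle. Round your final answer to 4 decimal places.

1.0886

(1) 14.11 × 0.004952 × 15.58 = 1.08862
(2) 208.7 × 0.09626 × 0.05059 = 1.01633
Highest is cycle (1) at 1.0886 (>1, arbitrage).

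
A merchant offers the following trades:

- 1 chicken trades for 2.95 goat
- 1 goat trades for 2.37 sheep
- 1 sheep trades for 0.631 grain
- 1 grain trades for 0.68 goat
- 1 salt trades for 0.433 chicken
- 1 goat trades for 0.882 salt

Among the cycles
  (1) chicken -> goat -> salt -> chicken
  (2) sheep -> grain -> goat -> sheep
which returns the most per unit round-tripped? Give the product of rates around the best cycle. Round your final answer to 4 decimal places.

1.1266

(1) 2.95 × 0.882 × 0.433 = 1.12662
(2) 0.631 × 0.68 × 2.37 = 1.01692
Highest is cycle (1) at 1.1266 (>1, arbitrage).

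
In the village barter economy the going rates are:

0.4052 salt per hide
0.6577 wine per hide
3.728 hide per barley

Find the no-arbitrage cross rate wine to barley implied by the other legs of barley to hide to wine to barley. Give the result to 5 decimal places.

Known legs of the cycle: 3.728 × 0.6577 = 2.4519056
For no arbitrage the full-cycle product must be 1, so the missing rate is 1 / 2.4519056 ≈ 0.4078460.

0.40785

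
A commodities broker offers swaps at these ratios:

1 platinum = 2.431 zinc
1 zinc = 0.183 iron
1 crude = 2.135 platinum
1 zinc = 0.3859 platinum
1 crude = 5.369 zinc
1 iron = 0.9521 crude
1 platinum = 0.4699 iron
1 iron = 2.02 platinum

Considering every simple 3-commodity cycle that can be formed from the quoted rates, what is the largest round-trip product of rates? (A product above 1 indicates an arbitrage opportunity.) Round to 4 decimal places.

crude→platinum→iron→crude: 2.135 × 0.4699 × 0.9521 = 0.95518
zinc→iron→crude→zinc: 0.183 × 0.9521 × 5.369 = 0.93546
zinc→iron→platinum→zinc: 0.183 × 2.02 × 2.431 = 0.89864
Maximum is crude→platinum→iron→crude at 0.9552; no arbitrage — every cycle loses value.

0.9552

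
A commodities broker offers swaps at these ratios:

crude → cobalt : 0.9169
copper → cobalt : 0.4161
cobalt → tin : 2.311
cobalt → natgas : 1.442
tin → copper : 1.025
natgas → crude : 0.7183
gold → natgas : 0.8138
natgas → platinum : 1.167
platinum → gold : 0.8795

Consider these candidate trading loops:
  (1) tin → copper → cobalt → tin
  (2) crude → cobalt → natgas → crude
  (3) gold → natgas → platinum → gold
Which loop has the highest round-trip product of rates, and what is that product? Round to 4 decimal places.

0.9856

(1) 1.025 × 0.4161 × 2.311 = 0.98565
(2) 0.9169 × 1.442 × 0.7183 = 0.94971
(3) 0.8138 × 1.167 × 0.8795 = 0.83527
Highest is cycle (1) at 0.9856 (≤1, no arbitrage).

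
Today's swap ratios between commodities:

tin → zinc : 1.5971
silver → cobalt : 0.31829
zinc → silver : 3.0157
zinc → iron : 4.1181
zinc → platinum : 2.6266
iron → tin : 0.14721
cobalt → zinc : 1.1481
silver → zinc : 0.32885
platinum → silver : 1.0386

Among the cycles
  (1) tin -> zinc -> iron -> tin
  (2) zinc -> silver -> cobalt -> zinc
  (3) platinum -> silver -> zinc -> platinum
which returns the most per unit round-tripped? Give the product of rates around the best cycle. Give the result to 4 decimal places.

1.1020

(1) 1.5971 × 4.1181 × 0.14721 = 0.96820
(2) 3.0157 × 0.31829 × 1.1481 = 1.10202
(3) 1.0386 × 0.32885 × 2.6266 = 0.89710
Highest is cycle (2) at 1.1020 (>1, arbitrage).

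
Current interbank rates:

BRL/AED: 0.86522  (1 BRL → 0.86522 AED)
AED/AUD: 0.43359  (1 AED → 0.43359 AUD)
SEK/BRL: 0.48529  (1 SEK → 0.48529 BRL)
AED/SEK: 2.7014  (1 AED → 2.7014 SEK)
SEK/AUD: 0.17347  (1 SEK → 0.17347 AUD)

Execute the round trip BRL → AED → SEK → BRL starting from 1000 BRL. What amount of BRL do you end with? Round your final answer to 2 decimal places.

1134.27

1000 BRL × 0.86522 = 865.22 AED
865.22 AED × 2.7014 = 2337.305308 SEK
2337.305308 SEK × 0.48529 = 1134.27089291932 BRL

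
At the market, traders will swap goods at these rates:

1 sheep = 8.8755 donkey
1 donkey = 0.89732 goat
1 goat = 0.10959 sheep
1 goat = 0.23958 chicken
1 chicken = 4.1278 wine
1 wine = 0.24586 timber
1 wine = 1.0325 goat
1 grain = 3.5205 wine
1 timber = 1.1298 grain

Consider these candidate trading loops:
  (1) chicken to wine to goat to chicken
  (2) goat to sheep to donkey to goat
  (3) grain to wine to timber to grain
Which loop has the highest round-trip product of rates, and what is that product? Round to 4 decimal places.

1.0211

(1) 4.1278 × 1.0325 × 0.23958 = 1.02108
(2) 0.10959 × 8.8755 × 0.89732 = 0.87279
(3) 3.5205 × 0.24586 × 1.1298 = 0.97790
Highest is cycle (1) at 1.0211 (>1, arbitrage).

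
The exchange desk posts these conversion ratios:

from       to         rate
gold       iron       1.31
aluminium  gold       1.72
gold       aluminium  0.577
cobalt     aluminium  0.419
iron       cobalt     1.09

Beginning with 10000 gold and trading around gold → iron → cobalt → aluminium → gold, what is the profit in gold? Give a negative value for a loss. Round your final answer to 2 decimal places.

10000 gold × 1.31 = 13100 iron
13100 iron × 1.09 = 14279 cobalt
14279 cobalt × 0.419 = 5982.901 aluminium
5982.901 aluminium × 1.72 = 10290.58972 gold
Net change: 10290.58972 − 10000 = 290.58972 gold

290.59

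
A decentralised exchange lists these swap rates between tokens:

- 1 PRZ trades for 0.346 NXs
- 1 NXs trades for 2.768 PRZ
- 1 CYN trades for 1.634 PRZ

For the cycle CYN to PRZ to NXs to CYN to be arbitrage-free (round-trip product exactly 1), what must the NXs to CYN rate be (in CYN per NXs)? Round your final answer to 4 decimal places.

1.7688

Known legs of the cycle: 1.634 × 0.346 = 0.565364
For no arbitrage the full-cycle product must be 1, so the missing rate is 1 / 0.565364 ≈ 1.768772.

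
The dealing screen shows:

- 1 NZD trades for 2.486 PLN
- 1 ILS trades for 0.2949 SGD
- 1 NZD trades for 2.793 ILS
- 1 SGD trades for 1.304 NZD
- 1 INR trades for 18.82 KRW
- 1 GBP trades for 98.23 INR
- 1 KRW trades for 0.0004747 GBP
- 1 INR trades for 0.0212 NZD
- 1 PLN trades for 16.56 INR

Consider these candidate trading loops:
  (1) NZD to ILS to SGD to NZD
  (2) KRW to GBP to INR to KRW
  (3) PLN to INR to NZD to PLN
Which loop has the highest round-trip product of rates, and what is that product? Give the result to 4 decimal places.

1.0740

(1) 2.793 × 0.2949 × 1.304 = 1.07405
(2) 0.0004747 × 98.23 × 18.82 = 0.87757
(3) 16.56 × 0.0212 × 2.486 = 0.87276
Highest is cycle (1) at 1.0740 (>1, arbitrage).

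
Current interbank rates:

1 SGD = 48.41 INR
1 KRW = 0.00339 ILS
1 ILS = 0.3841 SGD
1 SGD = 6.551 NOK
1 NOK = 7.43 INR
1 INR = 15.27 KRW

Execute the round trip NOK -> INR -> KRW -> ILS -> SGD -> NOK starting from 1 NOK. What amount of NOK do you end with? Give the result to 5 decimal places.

0.96779

1 NOK × 7.43 = 7.43 INR
7.43 INR × 15.27 = 113.4561 KRW
113.4561 KRW × 0.00339 = 0.384616179 ILS
0.384616179 ILS × 0.3841 = 0.1477310743539 SGD
0.1477310743539 SGD × 6.551 = 0.9677862680923989 NOK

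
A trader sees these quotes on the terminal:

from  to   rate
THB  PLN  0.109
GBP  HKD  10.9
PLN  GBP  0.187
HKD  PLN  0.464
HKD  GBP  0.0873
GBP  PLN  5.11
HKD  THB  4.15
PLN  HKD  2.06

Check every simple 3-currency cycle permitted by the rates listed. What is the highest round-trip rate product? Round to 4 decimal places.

0.9458

GBP→HKD→PLN→GBP: 10.9 × 0.464 × 0.187 = 0.94577
HKD→THB→PLN→HKD: 4.15 × 0.109 × 2.06 = 0.93184
GBP→PLN→HKD→GBP: 5.11 × 2.06 × 0.0873 = 0.91897
Maximum is GBP→HKD→PLN→GBP at 0.9458; no arbitrage — every cycle loses value.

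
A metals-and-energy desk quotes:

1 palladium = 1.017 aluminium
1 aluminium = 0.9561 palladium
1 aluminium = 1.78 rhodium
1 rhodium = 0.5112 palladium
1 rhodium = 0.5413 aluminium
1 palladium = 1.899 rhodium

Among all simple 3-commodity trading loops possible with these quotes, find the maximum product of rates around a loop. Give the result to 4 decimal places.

rhodium→aluminium→palladium→rhodium: 0.5413 × 0.9561 × 1.899 = 0.98280
rhodium→palladium→aluminium→rhodium: 0.5112 × 1.017 × 1.78 = 0.92540
Maximum is rhodium→aluminium→palladium→rhodium at 0.9828; no arbitrage — every cycle loses value.

0.9828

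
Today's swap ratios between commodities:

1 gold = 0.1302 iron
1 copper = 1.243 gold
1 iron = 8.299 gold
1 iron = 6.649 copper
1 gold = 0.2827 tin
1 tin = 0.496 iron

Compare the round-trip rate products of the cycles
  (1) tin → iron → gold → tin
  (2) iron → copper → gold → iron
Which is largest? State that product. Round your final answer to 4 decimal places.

(1) 0.496 × 8.299 × 0.2827 = 1.16368
(2) 6.649 × 1.243 × 0.1302 = 1.07606
Highest is cycle (1) at 1.1637 (>1, arbitrage).

1.1637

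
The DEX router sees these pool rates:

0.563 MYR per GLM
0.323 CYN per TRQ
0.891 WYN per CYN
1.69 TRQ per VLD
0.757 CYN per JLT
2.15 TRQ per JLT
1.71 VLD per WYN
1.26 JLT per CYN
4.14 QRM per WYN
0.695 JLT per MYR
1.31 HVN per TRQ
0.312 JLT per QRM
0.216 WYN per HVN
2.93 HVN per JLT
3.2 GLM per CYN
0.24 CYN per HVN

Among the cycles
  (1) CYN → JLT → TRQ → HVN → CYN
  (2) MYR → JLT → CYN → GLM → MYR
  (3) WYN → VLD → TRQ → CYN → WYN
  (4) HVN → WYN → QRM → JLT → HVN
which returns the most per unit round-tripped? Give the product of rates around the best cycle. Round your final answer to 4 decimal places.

0.9478

(1) 1.26 × 2.15 × 1.31 × 0.24 = 0.85171
(2) 0.695 × 0.757 × 3.2 × 0.563 = 0.94785
(3) 1.71 × 1.69 × 0.323 × 0.891 = 0.83169
(4) 0.216 × 4.14 × 0.312 × 2.93 = 0.81748
Highest is cycle (2) at 0.9478 (≤1, no arbitrage).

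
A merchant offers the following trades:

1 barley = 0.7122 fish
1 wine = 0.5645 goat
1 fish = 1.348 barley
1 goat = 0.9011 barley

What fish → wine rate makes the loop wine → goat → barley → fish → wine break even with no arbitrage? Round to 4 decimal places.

Known legs of the cycle: 0.5645 × 0.9011 × 0.7122 = 0.36227545059
For no arbitrage the full-cycle product must be 1, so the missing rate is 1 / 0.36227545059 ≈ 2.760331.

2.7603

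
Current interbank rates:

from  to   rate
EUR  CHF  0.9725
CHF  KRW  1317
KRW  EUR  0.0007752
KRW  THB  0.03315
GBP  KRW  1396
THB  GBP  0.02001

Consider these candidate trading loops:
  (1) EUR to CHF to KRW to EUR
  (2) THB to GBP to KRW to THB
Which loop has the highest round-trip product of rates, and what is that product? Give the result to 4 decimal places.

0.9929

(1) 0.9725 × 1317 × 0.0007752 = 0.99286
(2) 0.02001 × 1396 × 0.03315 = 0.92601
Highest is cycle (1) at 0.9929 (≤1, no arbitrage).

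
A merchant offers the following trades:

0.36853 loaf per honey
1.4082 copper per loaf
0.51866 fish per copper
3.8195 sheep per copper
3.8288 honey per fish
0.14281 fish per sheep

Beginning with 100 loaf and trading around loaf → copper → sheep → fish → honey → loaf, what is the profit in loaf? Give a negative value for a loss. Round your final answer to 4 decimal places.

8.3840

100 loaf × 1.4082 = 140.82 copper
140.82 copper × 3.8195 = 537.86199 sheep
537.86199 sheep × 0.14281 = 76.8120707919 fish
76.8120707919 fish × 3.8288 = 294.09805664802672 honey
294.09805664802672 honey × 0.36853 = 108.3839568164972871216 loaf
Net change: 108.3839568164972871216 − 100 = 8.3839568164972871216 loaf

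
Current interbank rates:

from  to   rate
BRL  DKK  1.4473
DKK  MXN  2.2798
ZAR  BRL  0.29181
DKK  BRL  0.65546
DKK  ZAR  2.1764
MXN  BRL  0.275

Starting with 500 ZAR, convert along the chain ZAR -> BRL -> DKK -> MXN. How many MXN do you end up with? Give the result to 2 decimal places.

500 ZAR × 0.29181 = 145.905 BRL
145.905 BRL × 1.4473 = 211.1683065 DKK
211.1683065 DKK × 2.2798 = 481.4215051587 MXN

481.42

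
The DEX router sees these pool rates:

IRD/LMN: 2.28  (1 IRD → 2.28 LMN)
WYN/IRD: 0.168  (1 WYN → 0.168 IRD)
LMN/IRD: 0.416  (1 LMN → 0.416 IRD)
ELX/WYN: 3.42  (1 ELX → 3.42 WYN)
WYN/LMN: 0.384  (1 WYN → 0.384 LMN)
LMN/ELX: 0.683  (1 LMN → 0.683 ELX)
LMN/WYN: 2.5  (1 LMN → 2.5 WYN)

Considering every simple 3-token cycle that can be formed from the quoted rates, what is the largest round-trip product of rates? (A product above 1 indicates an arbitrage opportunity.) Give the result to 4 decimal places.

0.9576

IRD→LMN→WYN→IRD: 2.28 × 2.5 × 0.168 = 0.95760
ELX→WYN→LMN→ELX: 3.42 × 0.384 × 0.683 = 0.89697
Maximum is IRD→LMN→WYN→IRD at 0.9576; no arbitrage — every cycle loses value.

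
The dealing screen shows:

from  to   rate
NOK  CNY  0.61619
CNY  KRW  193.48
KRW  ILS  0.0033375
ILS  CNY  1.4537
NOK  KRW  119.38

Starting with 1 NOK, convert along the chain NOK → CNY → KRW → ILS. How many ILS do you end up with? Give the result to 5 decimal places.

0.39790

1 NOK × 0.61619 = 0.61619 CNY
0.61619 CNY × 193.48 = 119.2204412 KRW
119.2204412 KRW × 0.0033375 = 0.397898222505 ILS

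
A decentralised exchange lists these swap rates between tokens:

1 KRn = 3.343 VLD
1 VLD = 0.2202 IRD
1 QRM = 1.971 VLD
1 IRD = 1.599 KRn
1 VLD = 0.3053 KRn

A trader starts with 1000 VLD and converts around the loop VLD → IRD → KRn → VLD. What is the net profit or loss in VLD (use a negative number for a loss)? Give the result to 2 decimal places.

1000 VLD × 0.2202 = 220.2 IRD
220.2 IRD × 1.599 = 352.0998 KRn
352.0998 KRn × 3.343 = 1177.0696314 VLD
Net change: 1177.0696314 − 1000 = 177.0696314 VLD

177.07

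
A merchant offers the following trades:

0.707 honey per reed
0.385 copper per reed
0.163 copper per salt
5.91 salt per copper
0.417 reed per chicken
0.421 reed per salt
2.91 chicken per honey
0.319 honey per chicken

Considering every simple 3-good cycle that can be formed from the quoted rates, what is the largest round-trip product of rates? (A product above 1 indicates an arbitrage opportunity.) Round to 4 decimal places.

copper→salt→reed→copper: 5.91 × 0.421 × 0.385 = 0.95792
reed→honey→chicken→reed: 0.707 × 2.91 × 0.417 = 0.85792
Maximum is copper→salt→reed→copper at 0.9579; no arbitrage — every cycle loses value.

0.9579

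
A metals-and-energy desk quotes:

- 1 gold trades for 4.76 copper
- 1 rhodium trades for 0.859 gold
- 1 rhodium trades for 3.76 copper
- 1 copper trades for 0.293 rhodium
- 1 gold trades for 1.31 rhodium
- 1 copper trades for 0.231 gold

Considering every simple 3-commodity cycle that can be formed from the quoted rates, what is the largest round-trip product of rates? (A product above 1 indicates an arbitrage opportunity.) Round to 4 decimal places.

gold→copper→rhodium→gold: 4.76 × 0.293 × 0.859 = 1.19803
gold→rhodium→copper→gold: 1.31 × 3.76 × 0.231 = 1.13781
Maximum is gold→copper→rhodium→gold at 1.1980; arbitrage exists.

1.1980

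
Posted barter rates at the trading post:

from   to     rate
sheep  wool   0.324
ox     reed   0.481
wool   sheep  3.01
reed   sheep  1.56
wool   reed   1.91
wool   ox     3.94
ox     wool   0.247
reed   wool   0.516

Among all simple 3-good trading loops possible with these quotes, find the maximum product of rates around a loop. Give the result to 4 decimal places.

reed→wool→ox→reed: 0.516 × 3.94 × 0.481 = 0.97789
reed→sheep→wool→reed: 1.56 × 0.324 × 1.91 = 0.96539
Maximum is reed→wool→ox→reed at 0.9779; no arbitrage — every cycle loses value.

0.9779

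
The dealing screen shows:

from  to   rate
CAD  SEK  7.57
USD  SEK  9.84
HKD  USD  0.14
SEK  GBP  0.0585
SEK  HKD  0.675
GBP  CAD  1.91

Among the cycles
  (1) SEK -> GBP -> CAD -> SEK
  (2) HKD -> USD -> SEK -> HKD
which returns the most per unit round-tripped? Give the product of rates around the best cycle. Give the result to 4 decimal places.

(1) 0.0585 × 1.91 × 7.57 = 0.84583
(2) 0.14 × 9.84 × 0.675 = 0.92988
Highest is cycle (2) at 0.9299 (≤1, no arbitrage).

0.9299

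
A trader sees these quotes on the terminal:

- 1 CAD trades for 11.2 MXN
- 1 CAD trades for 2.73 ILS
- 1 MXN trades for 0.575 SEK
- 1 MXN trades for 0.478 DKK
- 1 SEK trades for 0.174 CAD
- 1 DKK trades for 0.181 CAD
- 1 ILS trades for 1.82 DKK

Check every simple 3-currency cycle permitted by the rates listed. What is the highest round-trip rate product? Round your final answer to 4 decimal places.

MXN→SEK→CAD→MXN: 0.575 × 0.174 × 11.2 = 1.12056
MXN→DKK→CAD→MXN: 0.478 × 0.181 × 11.2 = 0.96900
DKK→CAD→ILS→DKK: 0.181 × 2.73 × 1.82 = 0.89932
Maximum is MXN→SEK→CAD→MXN at 1.1206; arbitrage exists.

1.1206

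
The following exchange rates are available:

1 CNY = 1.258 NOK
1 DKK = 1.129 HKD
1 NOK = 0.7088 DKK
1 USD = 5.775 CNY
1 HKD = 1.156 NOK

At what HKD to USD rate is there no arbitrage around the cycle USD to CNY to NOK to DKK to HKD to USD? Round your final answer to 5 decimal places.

Known legs of the cycle: 5.775 × 1.258 × 0.7088 × 1.129 = 5.81366871624
For no arbitrage the full-cycle product must be 1, so the missing rate is 1 / 5.81366871624 ≈ 0.1720084.

0.17201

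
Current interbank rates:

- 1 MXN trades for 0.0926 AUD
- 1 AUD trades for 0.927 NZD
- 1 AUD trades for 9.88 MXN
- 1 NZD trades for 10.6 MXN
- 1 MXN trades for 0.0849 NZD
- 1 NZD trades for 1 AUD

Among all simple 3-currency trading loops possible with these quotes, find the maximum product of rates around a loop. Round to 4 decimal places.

MXN→AUD→NZD→MXN: 0.0926 × 0.927 × 10.6 = 0.90991
MXN→NZD→AUD→MXN: 0.0849 × 1 × 9.88 = 0.83881
Maximum is MXN→AUD→NZD→MXN at 0.9099; no arbitrage — every cycle loses value.

0.9099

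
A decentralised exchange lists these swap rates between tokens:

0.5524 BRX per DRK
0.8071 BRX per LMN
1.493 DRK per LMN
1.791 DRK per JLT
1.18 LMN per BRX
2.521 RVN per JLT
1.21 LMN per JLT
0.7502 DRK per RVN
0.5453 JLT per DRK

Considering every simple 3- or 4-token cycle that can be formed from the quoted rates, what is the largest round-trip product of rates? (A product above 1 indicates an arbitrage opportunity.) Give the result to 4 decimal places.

JLT→RVN→DRK→JLT: 2.521 × 0.7502 × 0.5453 = 1.03130
JLT→LMN→DRK→JLT: 1.21 × 1.493 × 0.5453 = 0.98510
LMN→DRK→BRX→LMN: 1.493 × 0.5524 × 1.18 = 0.97319
Maximum is JLT→RVN→DRK→JLT at 1.0313; arbitrage exists.

1.0313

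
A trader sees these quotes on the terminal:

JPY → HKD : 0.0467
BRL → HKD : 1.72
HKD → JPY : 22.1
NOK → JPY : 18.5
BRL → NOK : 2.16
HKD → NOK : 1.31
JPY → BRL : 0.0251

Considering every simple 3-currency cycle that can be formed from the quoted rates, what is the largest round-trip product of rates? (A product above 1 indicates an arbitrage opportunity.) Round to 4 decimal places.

JPY→HKD→NOK→JPY: 0.0467 × 1.31 × 18.5 = 1.13177
JPY→BRL→NOK→JPY: 0.0251 × 2.16 × 18.5 = 1.00300
JPY→BRL→HKD→JPY: 0.0251 × 1.72 × 22.1 = 0.95410
Maximum is JPY→HKD→NOK→JPY at 1.1318; arbitrage exists.

1.1318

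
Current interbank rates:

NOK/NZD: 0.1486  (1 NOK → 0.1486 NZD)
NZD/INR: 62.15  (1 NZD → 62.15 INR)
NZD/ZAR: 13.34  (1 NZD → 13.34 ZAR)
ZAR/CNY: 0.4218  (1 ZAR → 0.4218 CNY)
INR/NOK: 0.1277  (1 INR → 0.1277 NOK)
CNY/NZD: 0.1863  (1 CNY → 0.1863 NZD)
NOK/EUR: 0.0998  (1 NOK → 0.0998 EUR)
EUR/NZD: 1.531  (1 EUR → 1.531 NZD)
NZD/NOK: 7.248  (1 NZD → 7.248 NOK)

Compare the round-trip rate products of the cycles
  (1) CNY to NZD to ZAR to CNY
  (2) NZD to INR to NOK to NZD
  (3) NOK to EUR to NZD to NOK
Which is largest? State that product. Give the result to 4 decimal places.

1.1794

(1) 0.1863 × 13.34 × 0.4218 = 1.04828
(2) 62.15 × 0.1277 × 0.1486 = 1.17937
(3) 0.0998 × 1.531 × 7.248 = 1.10745
Highest is cycle (2) at 1.1794 (>1, arbitrage).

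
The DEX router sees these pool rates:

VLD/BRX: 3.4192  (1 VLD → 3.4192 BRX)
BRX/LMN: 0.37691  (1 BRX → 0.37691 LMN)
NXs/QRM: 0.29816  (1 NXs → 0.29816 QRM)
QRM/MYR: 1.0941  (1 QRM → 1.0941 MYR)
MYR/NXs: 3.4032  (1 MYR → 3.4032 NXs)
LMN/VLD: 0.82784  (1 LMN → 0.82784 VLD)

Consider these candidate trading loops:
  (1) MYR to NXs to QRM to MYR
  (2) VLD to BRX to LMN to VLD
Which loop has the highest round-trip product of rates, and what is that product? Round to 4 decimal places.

1.1102

(1) 3.4032 × 0.29816 × 1.0941 = 1.11018
(2) 3.4192 × 0.37691 × 0.82784 = 1.06686
Highest is cycle (1) at 1.1102 (>1, arbitrage).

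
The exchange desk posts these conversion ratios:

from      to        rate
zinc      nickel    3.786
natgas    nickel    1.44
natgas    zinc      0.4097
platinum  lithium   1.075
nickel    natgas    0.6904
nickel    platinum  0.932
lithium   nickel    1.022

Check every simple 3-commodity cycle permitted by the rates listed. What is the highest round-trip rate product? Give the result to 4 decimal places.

nickel→natgas→zinc→nickel: 0.6904 × 0.4097 × 3.786 = 1.07090
nickel→platinum→lithium→nickel: 0.932 × 1.075 × 1.022 = 1.02394
Maximum is nickel→natgas→zinc→nickel at 1.0709; arbitrage exists.

1.0709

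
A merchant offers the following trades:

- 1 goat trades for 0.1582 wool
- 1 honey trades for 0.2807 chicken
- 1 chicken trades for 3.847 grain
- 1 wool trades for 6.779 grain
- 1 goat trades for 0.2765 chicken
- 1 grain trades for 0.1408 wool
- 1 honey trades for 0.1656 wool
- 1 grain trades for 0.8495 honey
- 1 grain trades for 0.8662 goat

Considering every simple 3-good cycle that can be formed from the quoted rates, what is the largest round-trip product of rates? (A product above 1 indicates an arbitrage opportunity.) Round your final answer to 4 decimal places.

honey→wool→grain→honey: 0.1656 × 6.779 × 0.8495 = 0.95365
wool→grain→goat→wool: 6.779 × 0.8662 × 0.1582 = 0.92895
goat→chicken→grain→goat: 0.2765 × 3.847 × 0.8662 = 0.92137
honey→chicken→grain→honey: 0.2807 × 3.847 × 0.8495 = 0.91734
Maximum is honey→wool→grain→honey at 0.9537; no arbitrage — every cycle loses value.

0.9537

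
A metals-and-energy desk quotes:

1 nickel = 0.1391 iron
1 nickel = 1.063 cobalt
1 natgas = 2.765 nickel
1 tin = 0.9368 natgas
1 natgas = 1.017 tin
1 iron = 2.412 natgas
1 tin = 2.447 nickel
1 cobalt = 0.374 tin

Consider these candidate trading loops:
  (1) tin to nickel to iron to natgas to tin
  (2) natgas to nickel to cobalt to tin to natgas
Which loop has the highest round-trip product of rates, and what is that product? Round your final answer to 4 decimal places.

(1) 2.447 × 0.1391 × 2.412 × 1.017 = 0.83495
(2) 2.765 × 1.063 × 0.374 × 0.9368 = 1.02979
Highest is cycle (2) at 1.0298 (>1, arbitrage).

1.0298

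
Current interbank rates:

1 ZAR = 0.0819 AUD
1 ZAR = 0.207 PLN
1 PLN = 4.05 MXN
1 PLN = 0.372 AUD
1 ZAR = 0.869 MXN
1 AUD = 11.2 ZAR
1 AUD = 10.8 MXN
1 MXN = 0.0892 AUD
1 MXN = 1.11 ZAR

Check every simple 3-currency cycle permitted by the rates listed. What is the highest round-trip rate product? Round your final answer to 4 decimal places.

AUD→MXN→ZAR→AUD: 10.8 × 1.11 × 0.0819 = 0.98182
PLN→MXN→ZAR→PLN: 4.05 × 1.11 × 0.207 = 0.93057
AUD→ZAR→MXN→AUD: 11.2 × 0.869 × 0.0892 = 0.86817
AUD→ZAR→PLN→AUD: 11.2 × 0.207 × 0.372 = 0.86244
Maximum is AUD→MXN→ZAR→AUD at 0.9818; no arbitrage — every cycle loses value.

0.9818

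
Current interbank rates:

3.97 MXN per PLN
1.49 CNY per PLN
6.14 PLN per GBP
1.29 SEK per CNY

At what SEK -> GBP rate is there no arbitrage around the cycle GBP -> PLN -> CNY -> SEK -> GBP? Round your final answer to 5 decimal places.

Known legs of the cycle: 6.14 × 1.49 × 1.29 = 11.801694
For no arbitrage the full-cycle product must be 1, so the missing rate is 1 / 11.801694 ≈ 0.0847336.

0.08473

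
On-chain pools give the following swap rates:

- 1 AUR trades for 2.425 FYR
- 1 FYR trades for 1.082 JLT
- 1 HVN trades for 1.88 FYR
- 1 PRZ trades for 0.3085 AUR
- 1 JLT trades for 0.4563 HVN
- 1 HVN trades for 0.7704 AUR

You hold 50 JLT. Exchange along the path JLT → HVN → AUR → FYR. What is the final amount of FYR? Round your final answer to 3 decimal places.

42.623

50 JLT × 0.4563 = 22.815 HVN
22.815 HVN × 0.7704 = 17.576676 AUR
17.576676 AUR × 2.425 = 42.6234393 FYR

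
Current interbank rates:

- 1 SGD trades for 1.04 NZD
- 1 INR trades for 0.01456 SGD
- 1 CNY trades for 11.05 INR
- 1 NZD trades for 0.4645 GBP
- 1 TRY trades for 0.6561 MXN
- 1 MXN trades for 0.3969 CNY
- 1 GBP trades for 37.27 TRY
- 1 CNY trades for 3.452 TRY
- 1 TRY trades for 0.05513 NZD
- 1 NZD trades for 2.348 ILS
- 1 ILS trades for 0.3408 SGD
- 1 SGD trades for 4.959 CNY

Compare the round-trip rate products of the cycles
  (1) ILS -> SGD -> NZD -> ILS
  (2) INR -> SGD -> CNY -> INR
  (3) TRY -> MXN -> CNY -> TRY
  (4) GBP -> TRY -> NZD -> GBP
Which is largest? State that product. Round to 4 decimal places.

(1) 0.3408 × 1.04 × 2.348 = 0.83221
(2) 0.01456 × 4.959 × 11.05 = 0.79784
(3) 0.6561 × 0.3969 × 3.452 = 0.89892
(4) 37.27 × 0.05513 × 0.4645 = 0.95441
Highest is cycle (4) at 0.9544 (≤1, no arbitrage).

0.9544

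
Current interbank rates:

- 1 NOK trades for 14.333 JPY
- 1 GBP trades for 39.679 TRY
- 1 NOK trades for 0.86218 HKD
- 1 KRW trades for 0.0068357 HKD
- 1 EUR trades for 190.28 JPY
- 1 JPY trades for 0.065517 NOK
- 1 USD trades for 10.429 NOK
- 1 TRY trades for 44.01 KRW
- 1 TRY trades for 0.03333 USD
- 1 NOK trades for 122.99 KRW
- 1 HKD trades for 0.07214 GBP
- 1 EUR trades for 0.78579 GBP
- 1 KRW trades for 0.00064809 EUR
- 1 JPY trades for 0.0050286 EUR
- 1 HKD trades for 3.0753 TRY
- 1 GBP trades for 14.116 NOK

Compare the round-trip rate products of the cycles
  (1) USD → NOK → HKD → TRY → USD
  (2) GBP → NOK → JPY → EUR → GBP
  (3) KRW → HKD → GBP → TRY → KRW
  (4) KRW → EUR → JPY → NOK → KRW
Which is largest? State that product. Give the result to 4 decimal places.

0.9937

(1) 10.429 × 0.86218 × 3.0753 × 0.03333 = 0.92164
(2) 14.116 × 14.333 × 0.0050286 × 0.78579 = 0.79947
(3) 0.0068357 × 0.07214 × 39.679 × 44.01 = 0.86113
(4) 0.00064809 × 190.28 × 0.065517 × 122.99 = 0.99369
Highest is cycle (4) at 0.9937 (≤1, no arbitrage).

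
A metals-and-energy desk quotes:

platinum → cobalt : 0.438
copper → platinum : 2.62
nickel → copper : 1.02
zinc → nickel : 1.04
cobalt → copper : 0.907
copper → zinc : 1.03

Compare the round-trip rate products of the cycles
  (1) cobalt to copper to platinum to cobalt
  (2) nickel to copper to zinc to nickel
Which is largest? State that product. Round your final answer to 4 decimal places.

1.0926

(1) 0.907 × 2.62 × 0.438 = 1.04084
(2) 1.02 × 1.03 × 1.04 = 1.09262
Highest is cycle (2) at 1.0926 (>1, arbitrage).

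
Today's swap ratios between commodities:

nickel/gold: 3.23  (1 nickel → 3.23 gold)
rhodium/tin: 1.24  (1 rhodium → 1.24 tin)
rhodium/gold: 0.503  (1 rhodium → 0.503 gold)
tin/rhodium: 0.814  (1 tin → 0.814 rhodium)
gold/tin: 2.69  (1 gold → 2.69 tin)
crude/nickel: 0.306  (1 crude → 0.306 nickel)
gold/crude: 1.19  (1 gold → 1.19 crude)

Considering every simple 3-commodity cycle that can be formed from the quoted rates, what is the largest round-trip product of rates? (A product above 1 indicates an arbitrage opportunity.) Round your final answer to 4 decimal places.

1.1762

nickel→gold→crude→nickel: 3.23 × 1.19 × 0.306 = 1.17617
rhodium→gold→tin→rhodium: 0.503 × 2.69 × 0.814 = 1.10140
Maximum is nickel→gold→crude→nickel at 1.1762; arbitrage exists.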